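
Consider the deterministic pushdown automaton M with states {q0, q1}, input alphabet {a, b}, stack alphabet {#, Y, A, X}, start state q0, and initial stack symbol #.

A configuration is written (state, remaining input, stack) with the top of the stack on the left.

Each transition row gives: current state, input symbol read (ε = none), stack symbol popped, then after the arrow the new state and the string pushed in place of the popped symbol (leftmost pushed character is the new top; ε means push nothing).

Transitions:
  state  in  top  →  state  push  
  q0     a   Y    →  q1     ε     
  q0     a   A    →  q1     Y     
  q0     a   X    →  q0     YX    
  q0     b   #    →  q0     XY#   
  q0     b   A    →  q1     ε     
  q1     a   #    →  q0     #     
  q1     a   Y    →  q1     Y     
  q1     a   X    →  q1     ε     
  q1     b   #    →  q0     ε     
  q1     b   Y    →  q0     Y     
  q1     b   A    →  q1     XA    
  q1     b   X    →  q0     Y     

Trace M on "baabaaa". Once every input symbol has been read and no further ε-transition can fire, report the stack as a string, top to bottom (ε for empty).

Y#

(q0, baabaaa, #)
  read b, top #: go to q0, push XY# → (q0, aabaaa, XY#)
  read a, top X: go to q0, push YX → (q0, abaaa, YXY#)
  read a, top Y: go to q1, push ε → (q1, baaa, XY#)
  read b, top X: go to q0, push Y → (q0, aaa, YY#)
  read a, top Y: go to q1, push ε → (q1, aa, Y#)
  read a, top Y: go to q1, push Y → (q1, a, Y#)
  read a, top Y: go to q1, push Y → (q1, ε, Y#)
All input consumed in state q1 with stack Y#.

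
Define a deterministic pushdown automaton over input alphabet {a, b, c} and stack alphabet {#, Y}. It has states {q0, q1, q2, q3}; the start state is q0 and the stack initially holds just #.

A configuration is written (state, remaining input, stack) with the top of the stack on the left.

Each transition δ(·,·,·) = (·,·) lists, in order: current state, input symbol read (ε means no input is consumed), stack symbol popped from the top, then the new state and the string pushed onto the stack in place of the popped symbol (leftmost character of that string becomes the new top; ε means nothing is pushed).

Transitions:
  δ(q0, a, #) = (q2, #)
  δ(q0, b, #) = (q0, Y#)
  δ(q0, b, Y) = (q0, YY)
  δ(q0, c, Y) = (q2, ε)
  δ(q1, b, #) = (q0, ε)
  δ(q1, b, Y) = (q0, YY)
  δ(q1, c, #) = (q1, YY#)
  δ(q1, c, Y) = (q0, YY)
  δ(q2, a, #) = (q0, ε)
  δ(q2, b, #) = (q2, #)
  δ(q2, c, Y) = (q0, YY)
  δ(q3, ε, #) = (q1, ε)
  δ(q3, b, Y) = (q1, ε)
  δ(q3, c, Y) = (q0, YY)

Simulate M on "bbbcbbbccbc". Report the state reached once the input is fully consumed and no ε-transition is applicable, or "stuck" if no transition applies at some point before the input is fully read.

stuck

(q0, bbbcbbbccbc, #) ⊢ (q0, bbcbbbccbc, Y#) ⊢ (q0, bcbbbccbc, YY#) ⊢ (q0, cbbbccbc, YYY#) ⊢ (q2, bbbccbc, YY#)
No transition for (q2, b, top Y); M blocks with input bbbccbc remaining.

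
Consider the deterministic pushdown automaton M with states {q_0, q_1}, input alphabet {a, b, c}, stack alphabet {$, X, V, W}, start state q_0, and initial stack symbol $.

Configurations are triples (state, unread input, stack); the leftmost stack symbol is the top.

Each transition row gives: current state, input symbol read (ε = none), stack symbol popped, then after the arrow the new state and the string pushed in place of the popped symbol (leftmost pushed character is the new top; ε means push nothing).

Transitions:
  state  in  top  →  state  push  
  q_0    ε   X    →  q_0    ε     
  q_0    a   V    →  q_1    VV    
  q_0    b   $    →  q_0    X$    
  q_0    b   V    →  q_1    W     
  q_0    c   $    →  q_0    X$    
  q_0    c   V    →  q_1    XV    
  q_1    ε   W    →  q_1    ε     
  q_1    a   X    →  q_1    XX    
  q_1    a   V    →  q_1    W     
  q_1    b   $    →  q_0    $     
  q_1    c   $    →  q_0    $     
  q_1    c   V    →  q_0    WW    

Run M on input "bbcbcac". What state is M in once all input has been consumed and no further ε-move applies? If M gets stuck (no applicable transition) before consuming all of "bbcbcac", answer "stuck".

(q_0, bbcbcac, $)
  read b, top $: go to q_0, push X$ → (q_0, bcbcac, X$)
  ε-move, top X: go to q_0, push ε → (q_0, bcbcac, $)
  read b, top $: go to q_0, push X$ → (q_0, cbcac, X$)
  ε-move, top X: go to q_0, push ε → (q_0, cbcac, $)
  read c, top $: go to q_0, push X$ → (q_0, bcac, X$)
  ε-move, top X: go to q_0, push ε → (q_0, bcac, $)
  read b, top $: go to q_0, push X$ → (q_0, cac, X$)
  ε-move, top X: go to q_0, push ε → (q_0, cac, $)
  read c, top $: go to q_0, push X$ → (q_0, ac, X$)
  ε-move, top X: go to q_0, push ε → (q_0, ac, $)
No transition for (q_0, a, top $); M blocks with input ac remaining.

stuck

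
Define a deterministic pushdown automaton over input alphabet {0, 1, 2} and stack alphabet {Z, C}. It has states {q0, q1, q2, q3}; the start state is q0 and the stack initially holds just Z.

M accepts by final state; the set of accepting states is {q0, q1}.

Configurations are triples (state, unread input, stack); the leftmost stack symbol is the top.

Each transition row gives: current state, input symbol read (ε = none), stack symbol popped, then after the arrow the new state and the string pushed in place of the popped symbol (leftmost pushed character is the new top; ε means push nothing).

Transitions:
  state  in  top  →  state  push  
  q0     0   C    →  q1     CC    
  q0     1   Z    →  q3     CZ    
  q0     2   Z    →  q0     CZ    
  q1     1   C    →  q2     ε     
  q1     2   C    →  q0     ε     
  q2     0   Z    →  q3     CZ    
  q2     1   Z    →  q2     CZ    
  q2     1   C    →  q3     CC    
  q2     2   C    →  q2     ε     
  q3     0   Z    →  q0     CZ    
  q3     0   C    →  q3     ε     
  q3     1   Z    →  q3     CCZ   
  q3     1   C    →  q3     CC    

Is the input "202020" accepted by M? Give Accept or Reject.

Accept

(q0, 202020, Z)
  read 2, top Z: go to q0, push CZ → (q0, 02020, CZ)
  read 0, top C: go to q1, push CC → (q1, 2020, CCZ)
  read 2, top C: go to q0, push ε → (q0, 020, CZ)
  read 0, top C: go to q1, push CC → (q1, 20, CCZ)
  read 2, top C: go to q0, push ε → (q0, 0, CZ)
  read 0, top C: go to q1, push CC → (q1, ε, CCZ)
All input consumed; state q1 ∈ F.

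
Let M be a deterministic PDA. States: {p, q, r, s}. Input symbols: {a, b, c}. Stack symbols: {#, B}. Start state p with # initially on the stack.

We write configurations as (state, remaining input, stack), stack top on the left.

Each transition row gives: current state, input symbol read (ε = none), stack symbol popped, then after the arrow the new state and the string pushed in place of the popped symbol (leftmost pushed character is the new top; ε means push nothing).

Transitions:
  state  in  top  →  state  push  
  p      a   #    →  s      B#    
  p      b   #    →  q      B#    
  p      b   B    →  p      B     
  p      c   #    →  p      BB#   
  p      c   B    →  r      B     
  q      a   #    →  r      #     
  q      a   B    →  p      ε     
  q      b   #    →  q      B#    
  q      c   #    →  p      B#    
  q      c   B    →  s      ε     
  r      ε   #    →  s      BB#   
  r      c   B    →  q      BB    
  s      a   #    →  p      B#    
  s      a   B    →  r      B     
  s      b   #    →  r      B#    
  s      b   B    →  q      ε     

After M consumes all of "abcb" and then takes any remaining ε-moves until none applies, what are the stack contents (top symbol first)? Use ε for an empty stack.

(p, abcb, #)
  read a, top #: go to s, push B# → (s, bcb, B#)
  read b, top B: go to q, push ε → (q, cb, #)
  read c, top #: go to p, push B# → (p, b, B#)
  read b, top B: go to p, push B → (p, ε, B#)
All input consumed in state p with stack B#.

B#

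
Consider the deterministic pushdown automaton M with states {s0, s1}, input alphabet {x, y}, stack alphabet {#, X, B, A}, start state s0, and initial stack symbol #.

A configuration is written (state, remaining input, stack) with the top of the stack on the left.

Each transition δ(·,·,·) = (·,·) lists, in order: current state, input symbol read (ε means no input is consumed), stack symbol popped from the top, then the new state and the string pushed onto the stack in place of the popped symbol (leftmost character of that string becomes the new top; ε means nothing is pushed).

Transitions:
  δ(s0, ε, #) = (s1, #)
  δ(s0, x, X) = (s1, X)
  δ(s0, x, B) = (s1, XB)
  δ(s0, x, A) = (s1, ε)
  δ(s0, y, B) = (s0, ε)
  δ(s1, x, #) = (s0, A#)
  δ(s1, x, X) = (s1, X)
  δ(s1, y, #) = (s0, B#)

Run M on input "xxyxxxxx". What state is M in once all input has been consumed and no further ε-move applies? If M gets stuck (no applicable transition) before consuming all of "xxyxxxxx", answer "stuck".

s1

(s0, xxyxxxxx, #)
  ε-move, top #: go to s1, push # → (s1, xxyxxxxx, #)
  read x, top #: go to s0, push A# → (s0, xyxxxxx, A#)
  read x, top A: go to s1, push ε → (s1, yxxxxx, #)
  read y, top #: go to s0, push B# → (s0, xxxxx, B#)
  read x, top B: go to s1, push XB → (s1, xxxx, XB#)
  read x, top X: go to s1, push X → (s1, xxx, XB#)
  read x, top X: go to s1, push X → (s1, xx, XB#)
  read x, top X: go to s1, push X → (s1, x, XB#)
  read x, top X: go to s1, push X → (s1, ε, XB#)
All input consumed; M is in state s1.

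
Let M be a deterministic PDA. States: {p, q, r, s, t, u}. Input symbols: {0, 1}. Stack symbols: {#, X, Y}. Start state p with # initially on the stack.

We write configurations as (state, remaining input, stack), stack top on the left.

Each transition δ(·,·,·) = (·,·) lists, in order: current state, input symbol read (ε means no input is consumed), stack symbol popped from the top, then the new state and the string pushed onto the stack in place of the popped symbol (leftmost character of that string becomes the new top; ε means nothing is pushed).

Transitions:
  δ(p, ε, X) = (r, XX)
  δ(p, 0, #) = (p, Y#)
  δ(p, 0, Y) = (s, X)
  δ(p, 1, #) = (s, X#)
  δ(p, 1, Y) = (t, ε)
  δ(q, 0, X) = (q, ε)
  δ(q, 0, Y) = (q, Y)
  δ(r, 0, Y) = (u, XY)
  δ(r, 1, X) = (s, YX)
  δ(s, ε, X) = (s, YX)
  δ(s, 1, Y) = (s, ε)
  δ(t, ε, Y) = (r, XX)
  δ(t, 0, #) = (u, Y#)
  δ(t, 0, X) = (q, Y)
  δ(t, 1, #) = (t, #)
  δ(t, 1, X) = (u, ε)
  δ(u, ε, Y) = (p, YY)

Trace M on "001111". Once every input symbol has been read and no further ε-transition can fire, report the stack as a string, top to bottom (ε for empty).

YX#

(p, 001111, #)
  read 0, top #: go to p, push Y# → (p, 01111, Y#)
  read 0, top Y: go to s, push X → (s, 1111, X#)
  ε-move, top X: go to s, push YX → (s, 1111, YX#)
  read 1, top Y: go to s, push ε → (s, 111, X#)
  ε-move, top X: go to s, push YX → (s, 111, YX#)
  read 1, top Y: go to s, push ε → (s, 11, X#)
  ε-move, top X: go to s, push YX → (s, 11, YX#)
  read 1, top Y: go to s, push ε → (s, 1, X#)
  ε-move, top X: go to s, push YX → (s, 1, YX#)
  read 1, top Y: go to s, push ε → (s, ε, X#)
  ε-move, top X: go to s, push YX → (s, ε, YX#)
All input consumed in state s with stack YX#.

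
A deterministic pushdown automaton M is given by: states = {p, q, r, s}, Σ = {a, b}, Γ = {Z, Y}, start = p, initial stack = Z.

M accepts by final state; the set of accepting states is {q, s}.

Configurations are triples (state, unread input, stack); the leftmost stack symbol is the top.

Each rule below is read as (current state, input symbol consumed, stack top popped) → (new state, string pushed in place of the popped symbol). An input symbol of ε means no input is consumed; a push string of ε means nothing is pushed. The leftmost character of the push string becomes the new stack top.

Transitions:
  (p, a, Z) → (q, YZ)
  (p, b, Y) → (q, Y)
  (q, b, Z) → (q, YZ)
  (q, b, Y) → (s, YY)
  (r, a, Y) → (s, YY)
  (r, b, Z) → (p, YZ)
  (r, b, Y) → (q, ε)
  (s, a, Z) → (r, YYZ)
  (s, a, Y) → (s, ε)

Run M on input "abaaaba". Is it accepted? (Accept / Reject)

Reject

(p, abaaaba, Z)
  read a, top Z: go to q, push YZ → (q, baaaba, YZ)
  read b, top Y: go to s, push YY → (s, aaaba, YYZ)
  read a, top Y: go to s, push ε → (s, aaba, YZ)
  read a, top Y: go to s, push ε → (s, aba, Z)
  read a, top Z: go to r, push YYZ → (r, ba, YYZ)
  read b, top Y: go to q, push ε → (q, a, YZ)
No transition applies at (q, a, YZ); input not fully consumed.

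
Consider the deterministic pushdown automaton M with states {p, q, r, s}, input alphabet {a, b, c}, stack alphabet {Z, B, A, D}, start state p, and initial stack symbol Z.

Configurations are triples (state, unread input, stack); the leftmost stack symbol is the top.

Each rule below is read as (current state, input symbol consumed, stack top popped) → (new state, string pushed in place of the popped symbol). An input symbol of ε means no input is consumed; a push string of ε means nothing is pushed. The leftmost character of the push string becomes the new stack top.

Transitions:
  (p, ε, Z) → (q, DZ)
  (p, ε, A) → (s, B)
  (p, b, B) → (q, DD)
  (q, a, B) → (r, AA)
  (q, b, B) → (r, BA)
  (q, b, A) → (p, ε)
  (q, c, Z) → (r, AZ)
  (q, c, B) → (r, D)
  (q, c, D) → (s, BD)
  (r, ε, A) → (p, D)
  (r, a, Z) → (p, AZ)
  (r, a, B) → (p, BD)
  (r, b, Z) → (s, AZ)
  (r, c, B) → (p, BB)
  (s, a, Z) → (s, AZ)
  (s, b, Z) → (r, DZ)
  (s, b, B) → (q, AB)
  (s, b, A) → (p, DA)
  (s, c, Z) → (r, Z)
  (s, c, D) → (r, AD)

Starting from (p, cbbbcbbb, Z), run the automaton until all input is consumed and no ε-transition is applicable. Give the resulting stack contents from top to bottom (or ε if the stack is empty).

(p, cbbbcbbb, Z)
  ε-move, top Z: go to q, push DZ → (q, cbbbcbbb, DZ)
  read c, top D: go to s, push BD → (s, bbbcbbb, BDZ)
  read b, top B: go to q, push AB → (q, bbcbbb, ABDZ)
  read b, top A: go to p, push ε → (p, bcbbb, BDZ)
  read b, top B: go to q, push DD → (q, cbbb, DDDZ)
  read c, top D: go to s, push BD → (s, bbb, BDDDZ)
  read b, top B: go to q, push AB → (q, bb, ABDDDZ)
  read b, top A: go to p, push ε → (p, b, BDDDZ)
  read b, top B: go to q, push DD → (q, ε, DDDDDZ)
All input consumed in state q with stack DDDDDZ.

DDDDDZ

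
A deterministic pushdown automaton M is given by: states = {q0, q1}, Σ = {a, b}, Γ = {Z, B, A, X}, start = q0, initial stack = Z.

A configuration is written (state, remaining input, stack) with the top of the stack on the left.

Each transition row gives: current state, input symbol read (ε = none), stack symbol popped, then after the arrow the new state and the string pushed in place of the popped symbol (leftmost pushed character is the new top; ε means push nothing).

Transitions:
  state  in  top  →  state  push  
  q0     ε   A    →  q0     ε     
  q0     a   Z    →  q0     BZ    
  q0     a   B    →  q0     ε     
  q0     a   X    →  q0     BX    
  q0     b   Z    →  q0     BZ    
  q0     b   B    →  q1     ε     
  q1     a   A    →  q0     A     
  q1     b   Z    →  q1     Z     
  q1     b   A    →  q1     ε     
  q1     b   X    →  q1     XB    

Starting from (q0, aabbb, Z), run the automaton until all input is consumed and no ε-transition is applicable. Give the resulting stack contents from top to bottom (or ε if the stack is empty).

(q0, aabbb, Z) ⊢ (q0, abbb, BZ) ⊢ (q0, bbb, Z) ⊢ (q0, bb, BZ) ⊢ (q1, b, Z) ⊢ (q1, ε, Z)
All input consumed in state q1 with stack Z.

Z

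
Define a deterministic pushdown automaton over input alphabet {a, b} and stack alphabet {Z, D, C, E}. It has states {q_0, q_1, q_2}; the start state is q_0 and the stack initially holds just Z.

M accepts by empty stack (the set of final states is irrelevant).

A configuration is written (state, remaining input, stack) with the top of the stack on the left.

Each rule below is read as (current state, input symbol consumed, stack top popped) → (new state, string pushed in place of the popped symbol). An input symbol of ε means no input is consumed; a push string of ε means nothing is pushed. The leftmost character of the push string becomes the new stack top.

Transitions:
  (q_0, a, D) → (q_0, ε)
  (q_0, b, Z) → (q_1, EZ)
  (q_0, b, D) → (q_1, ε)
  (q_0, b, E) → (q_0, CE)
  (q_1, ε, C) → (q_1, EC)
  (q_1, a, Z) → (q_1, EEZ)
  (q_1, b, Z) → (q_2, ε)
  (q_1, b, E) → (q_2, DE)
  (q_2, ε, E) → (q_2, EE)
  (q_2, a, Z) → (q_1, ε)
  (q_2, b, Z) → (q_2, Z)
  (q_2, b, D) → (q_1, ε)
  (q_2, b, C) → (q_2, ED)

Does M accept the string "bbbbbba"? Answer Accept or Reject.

(q_0, bbbbbba, Z)
  read b, top Z: go to q_1, push EZ → (q_1, bbbbba, EZ)
  read b, top E: go to q_2, push DE → (q_2, bbbba, DEZ)
  read b, top D: go to q_1, push ε → (q_1, bbba, EZ)
  read b, top E: go to q_2, push DE → (q_2, bba, DEZ)
  read b, top D: go to q_1, push ε → (q_1, ba, EZ)
  read b, top E: go to q_2, push DE → (q_2, a, DEZ)
No transition applies at (q_2, a, DEZ); input not fully consumed.

Reject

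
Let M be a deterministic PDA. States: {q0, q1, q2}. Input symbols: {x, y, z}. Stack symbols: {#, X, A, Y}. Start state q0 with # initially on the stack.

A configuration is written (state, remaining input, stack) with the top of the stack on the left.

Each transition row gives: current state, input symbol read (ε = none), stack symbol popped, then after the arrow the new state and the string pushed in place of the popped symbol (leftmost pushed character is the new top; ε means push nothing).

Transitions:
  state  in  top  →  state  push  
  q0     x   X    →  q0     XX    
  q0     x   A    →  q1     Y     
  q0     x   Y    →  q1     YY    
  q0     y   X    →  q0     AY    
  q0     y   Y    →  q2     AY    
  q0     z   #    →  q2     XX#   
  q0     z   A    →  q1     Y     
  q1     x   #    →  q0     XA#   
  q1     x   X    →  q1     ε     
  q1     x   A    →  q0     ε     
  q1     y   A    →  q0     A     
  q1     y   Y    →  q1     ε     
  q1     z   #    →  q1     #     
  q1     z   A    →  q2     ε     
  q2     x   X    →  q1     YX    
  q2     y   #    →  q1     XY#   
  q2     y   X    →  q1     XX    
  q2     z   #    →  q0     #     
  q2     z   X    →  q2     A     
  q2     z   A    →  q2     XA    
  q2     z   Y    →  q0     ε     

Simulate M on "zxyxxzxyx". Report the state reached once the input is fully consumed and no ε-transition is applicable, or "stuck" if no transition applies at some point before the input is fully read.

(q0, zxyxxzxyx, #)
  read z, top #: go to q2, push XX# → (q2, xyxxzxyx, XX#)
  read x, top X: go to q1, push YX → (q1, yxxzxyx, YXX#)
  read y, top Y: go to q1, push ε → (q1, xxzxyx, XX#)
  read x, top X: go to q1, push ε → (q1, xzxyx, X#)
  read x, top X: go to q1, push ε → (q1, zxyx, #)
  read z, top #: go to q1, push # → (q1, xyx, #)
  read x, top #: go to q0, push XA# → (q0, yx, XA#)
  read y, top X: go to q0, push AY → (q0, x, AYA#)
  read x, top A: go to q1, push Y → (q1, ε, YYA#)
All input consumed; M is in state q1.

q1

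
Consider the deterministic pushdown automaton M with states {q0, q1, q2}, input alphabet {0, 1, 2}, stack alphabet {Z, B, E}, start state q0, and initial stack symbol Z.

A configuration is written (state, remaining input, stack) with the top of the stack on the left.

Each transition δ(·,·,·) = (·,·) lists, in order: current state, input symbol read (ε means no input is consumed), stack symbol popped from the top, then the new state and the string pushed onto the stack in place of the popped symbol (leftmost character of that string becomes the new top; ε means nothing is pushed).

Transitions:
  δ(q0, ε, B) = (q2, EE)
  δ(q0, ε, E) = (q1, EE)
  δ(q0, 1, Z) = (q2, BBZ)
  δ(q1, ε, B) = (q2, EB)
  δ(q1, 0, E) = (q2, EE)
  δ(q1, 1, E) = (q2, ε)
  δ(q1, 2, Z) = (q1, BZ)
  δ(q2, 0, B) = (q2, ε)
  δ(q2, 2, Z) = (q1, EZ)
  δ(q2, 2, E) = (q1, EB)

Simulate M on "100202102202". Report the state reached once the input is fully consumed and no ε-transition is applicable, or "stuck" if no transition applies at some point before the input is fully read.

stuck

(q0, 100202102202, Z)
  read 1, top Z: go to q2, push BBZ → (q2, 00202102202, BBZ)
  read 0, top B: go to q2, push ε → (q2, 0202102202, BZ)
  read 0, top B: go to q2, push ε → (q2, 202102202, Z)
  read 2, top Z: go to q1, push EZ → (q1, 02102202, EZ)
  read 0, top E: go to q2, push EE → (q2, 2102202, EEZ)
  read 2, top E: go to q1, push EB → (q1, 102202, EBEZ)
  read 1, top E: go to q2, push ε → (q2, 02202, BEZ)
  read 0, top B: go to q2, push ε → (q2, 2202, EZ)
  read 2, top E: go to q1, push EB → (q1, 202, EBZ)
No transition for (q1, 2, top E); M blocks with input 202 remaining.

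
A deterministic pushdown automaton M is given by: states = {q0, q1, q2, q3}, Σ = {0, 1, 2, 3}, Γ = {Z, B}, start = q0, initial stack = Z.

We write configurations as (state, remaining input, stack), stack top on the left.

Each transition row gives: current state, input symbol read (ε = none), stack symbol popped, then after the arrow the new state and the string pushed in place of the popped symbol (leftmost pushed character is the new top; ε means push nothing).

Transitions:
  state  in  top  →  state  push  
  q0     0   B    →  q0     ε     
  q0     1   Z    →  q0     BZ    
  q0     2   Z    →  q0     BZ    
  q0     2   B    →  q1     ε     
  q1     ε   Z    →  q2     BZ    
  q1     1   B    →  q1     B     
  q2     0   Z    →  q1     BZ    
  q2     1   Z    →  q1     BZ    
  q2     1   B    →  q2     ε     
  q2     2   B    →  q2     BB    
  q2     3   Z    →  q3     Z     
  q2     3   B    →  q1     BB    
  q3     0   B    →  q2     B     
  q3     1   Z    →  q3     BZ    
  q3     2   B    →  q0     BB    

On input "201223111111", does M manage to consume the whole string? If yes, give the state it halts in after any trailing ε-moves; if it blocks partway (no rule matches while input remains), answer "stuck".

q1

(q0, 201223111111, Z)
  read 2, top Z: go to q0, push BZ → (q0, 01223111111, BZ)
  read 0, top B: go to q0, push ε → (q0, 1223111111, Z)
  read 1, top Z: go to q0, push BZ → (q0, 223111111, BZ)
  read 2, top B: go to q1, push ε → (q1, 23111111, Z)
  ε-move, top Z: go to q2, push BZ → (q2, 23111111, BZ)
  read 2, top B: go to q2, push BB → (q2, 3111111, BBZ)
  read 3, top B: go to q1, push BB → (q1, 111111, BBBZ)
  read 1, top B: go to q1, push B → (q1, 11111, BBBZ)
  read 1, top B: go to q1, push B → (q1, 1111, BBBZ)
  read 1, top B: go to q1, push B → (q1, 111, BBBZ)
  read 1, top B: go to q1, push B → (q1, 11, BBBZ)
  read 1, top B: go to q1, push B → (q1, 1, BBBZ)
  read 1, top B: go to q1, push B → (q1, ε, BBBZ)
All input consumed; M is in state q1.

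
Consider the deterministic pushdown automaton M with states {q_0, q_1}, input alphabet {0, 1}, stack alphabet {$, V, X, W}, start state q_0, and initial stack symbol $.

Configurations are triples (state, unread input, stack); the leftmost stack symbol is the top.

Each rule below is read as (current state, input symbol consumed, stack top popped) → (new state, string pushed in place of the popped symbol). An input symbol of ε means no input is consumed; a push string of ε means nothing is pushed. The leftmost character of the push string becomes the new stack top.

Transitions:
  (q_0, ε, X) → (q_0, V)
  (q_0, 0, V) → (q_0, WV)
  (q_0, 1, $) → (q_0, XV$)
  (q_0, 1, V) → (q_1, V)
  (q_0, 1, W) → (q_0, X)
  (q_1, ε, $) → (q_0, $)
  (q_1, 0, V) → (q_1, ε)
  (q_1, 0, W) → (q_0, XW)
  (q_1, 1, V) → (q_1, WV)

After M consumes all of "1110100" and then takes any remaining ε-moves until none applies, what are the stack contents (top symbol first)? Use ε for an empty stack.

(q_0, 1110100, $) ⊢ (q_0, 110100, XV$) ⊢ (q_0, 110100, VV$) ⊢ (q_1, 10100, VV$) ⊢ (q_1, 0100, WVV$) ⊢ (q_0, 100, XWVV$) ⊢ (q_0, 100, VWVV$) ⊢ (q_1, 00, VWVV$) ⊢ (q_1, 0, WVV$) ⊢ (q_0, ε, XWVV$) ⊢ (q_0, ε, VWVV$)
All input consumed in state q_0 with stack VWVV$.

VWVV$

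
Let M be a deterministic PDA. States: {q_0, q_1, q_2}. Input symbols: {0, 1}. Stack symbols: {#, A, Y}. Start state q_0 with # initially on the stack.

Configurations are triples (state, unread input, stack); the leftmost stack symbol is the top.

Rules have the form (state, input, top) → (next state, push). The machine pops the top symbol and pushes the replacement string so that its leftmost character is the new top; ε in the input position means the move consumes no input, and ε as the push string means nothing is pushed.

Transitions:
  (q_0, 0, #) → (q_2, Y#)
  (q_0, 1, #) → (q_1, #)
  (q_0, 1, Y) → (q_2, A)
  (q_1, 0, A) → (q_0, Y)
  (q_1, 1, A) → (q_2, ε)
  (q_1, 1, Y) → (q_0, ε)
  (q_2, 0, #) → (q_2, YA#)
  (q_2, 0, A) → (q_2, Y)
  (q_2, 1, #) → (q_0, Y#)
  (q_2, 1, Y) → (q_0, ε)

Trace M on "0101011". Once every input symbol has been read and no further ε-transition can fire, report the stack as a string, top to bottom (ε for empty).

#

(q_0, 0101011, #)
  read 0, top #: go to q_2, push Y# → (q_2, 101011, Y#)
  read 1, top Y: go to q_0, push ε → (q_0, 01011, #)
  read 0, top #: go to q_2, push Y# → (q_2, 1011, Y#)
  read 1, top Y: go to q_0, push ε → (q_0, 011, #)
  read 0, top #: go to q_2, push Y# → (q_2, 11, Y#)
  read 1, top Y: go to q_0, push ε → (q_0, 1, #)
  read 1, top #: go to q_1, push # → (q_1, ε, #)
All input consumed in state q_1 with stack #.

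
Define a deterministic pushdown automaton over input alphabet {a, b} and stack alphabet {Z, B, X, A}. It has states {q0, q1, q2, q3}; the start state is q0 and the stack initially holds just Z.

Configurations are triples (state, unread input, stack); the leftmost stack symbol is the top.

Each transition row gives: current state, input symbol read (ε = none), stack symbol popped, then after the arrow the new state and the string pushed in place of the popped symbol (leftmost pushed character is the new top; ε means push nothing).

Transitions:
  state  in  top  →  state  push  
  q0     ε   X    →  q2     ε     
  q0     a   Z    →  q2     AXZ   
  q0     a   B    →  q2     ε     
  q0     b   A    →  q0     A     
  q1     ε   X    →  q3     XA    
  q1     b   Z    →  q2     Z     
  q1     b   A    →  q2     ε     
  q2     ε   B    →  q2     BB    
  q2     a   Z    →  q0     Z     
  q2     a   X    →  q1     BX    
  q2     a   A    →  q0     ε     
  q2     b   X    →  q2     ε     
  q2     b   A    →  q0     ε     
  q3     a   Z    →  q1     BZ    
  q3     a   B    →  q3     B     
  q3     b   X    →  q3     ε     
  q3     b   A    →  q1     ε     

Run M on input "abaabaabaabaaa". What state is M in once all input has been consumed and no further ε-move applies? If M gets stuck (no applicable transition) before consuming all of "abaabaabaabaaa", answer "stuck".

(q0, abaabaabaabaaa, Z) ⊢ (q2, baabaabaabaaa, AXZ) ⊢ (q0, aabaabaabaaa, XZ) ⊢ (q2, aabaabaabaaa, Z) ⊢ (q0, abaabaabaaa, Z) ⊢ (q2, baabaabaaa, AXZ) ⊢ (q0, aabaabaaa, XZ) ⊢ (q2, aabaabaaa, Z) ⊢ (q0, abaabaaa, Z) ⊢ (q2, baabaaa, AXZ) ⊢ (q0, aabaaa, XZ) ⊢ (q2, aabaaa, Z) ⊢ (q0, abaaa, Z) ⊢ (q2, baaa, AXZ) ⊢ (q0, aaa, XZ) ⊢ (q2, aaa, Z) ⊢ (q0, aa, Z) ⊢ (q2, a, AXZ) ⊢ (q0, ε, XZ) ⊢ (q2, ε, Z)
All input consumed; M is in state q2.

q2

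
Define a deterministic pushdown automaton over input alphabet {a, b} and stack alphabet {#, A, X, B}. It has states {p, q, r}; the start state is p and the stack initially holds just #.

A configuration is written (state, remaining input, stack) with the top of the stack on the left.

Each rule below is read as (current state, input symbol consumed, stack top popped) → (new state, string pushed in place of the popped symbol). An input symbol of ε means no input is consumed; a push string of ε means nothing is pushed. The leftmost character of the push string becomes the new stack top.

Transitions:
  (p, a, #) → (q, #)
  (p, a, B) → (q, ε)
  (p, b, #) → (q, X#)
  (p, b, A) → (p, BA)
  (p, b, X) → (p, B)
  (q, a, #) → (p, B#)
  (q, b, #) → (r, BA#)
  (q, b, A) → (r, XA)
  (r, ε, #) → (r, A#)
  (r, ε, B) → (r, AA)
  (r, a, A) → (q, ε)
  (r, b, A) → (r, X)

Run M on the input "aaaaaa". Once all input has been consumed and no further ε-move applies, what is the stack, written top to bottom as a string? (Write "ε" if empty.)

(p, aaaaaa, #) ⊢ (q, aaaaa, #) ⊢ (p, aaaa, B#) ⊢ (q, aaa, #) ⊢ (p, aa, B#) ⊢ (q, a, #) ⊢ (p, ε, B#)
All input consumed in state p with stack B#.

B#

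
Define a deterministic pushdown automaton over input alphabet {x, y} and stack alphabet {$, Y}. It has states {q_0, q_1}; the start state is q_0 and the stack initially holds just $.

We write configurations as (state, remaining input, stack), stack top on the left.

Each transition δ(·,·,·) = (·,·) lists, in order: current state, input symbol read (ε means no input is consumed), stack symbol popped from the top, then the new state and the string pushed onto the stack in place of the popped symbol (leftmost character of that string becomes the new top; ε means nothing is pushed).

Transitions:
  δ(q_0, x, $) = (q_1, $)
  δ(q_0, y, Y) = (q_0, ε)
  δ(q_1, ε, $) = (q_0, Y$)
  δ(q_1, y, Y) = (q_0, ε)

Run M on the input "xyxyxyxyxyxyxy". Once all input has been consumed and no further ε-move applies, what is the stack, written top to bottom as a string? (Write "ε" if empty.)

(q_0, xyxyxyxyxyxyxy, $) ⊢ (q_1, yxyxyxyxyxyxy, $) ⊢ (q_0, yxyxyxyxyxyxy, Y$) ⊢ (q_0, xyxyxyxyxyxy, $) ⊢ (q_1, yxyxyxyxyxy, $) ⊢ (q_0, yxyxyxyxyxy, Y$) ⊢ (q_0, xyxyxyxyxy, $) ⊢ (q_1, yxyxyxyxy, $) ⊢ (q_0, yxyxyxyxy, Y$) ⊢ (q_0, xyxyxyxy, $) ⊢ (q_1, yxyxyxy, $) ⊢ (q_0, yxyxyxy, Y$) ⊢ (q_0, xyxyxy, $) ⊢ (q_1, yxyxy, $) ⊢ (q_0, yxyxy, Y$) ⊢ (q_0, xyxy, $) ⊢ (q_1, yxy, $) ⊢ (q_0, yxy, Y$) ⊢ (q_0, xy, $) ⊢ (q_1, y, $) ⊢ (q_0, y, Y$) ⊢ (q_0, ε, $)
All input consumed in state q_0 with stack $.

$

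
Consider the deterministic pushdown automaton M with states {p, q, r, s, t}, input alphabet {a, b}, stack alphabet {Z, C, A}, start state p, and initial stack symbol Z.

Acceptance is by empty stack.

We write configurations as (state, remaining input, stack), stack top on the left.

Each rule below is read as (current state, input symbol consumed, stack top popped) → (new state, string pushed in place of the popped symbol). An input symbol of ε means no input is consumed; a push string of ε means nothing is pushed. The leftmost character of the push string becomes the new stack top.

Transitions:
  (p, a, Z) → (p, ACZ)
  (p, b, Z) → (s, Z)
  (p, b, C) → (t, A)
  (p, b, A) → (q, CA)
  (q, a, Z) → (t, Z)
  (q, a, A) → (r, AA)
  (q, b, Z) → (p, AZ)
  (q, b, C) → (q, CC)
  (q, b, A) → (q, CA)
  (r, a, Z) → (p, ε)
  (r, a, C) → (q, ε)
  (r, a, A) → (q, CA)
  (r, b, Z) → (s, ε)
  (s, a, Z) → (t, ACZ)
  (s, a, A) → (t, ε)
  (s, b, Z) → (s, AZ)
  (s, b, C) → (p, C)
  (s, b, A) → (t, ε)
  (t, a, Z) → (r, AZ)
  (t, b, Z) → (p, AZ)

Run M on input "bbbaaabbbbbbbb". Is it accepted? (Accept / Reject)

Reject

(p, bbbaaabbbbbbbb, Z)
  read b, top Z: go to s, push Z → (s, bbaaabbbbbbbb, Z)
  read b, top Z: go to s, push AZ → (s, baaabbbbbbbb, AZ)
  read b, top A: go to t, push ε → (t, aaabbbbbbbb, Z)
  read a, top Z: go to r, push AZ → (r, aabbbbbbbb, AZ)
  read a, top A: go to q, push CA → (q, abbbbbbbb, CAZ)
No transition applies at (q, abbbbbbbb, CAZ); input not fully consumed.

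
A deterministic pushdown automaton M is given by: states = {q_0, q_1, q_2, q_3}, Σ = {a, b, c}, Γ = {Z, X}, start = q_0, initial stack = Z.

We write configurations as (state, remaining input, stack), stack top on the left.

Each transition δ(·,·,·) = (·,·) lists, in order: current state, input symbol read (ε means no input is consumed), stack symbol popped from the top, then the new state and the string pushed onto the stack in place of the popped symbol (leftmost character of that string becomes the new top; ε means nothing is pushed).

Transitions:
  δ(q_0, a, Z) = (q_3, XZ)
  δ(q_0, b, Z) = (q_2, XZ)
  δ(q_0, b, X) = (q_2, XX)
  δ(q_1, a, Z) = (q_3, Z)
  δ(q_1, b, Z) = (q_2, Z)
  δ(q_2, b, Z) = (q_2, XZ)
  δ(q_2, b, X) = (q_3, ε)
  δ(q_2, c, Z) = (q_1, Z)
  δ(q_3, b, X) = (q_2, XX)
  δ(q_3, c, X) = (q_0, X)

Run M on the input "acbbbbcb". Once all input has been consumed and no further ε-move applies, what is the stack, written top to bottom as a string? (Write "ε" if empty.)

XXZ

(q_0, acbbbbcb, Z)
  read a, top Z: go to q_3, push XZ → (q_3, cbbbbcb, XZ)
  read c, top X: go to q_0, push X → (q_0, bbbbcb, XZ)
  read b, top X: go to q_2, push XX → (q_2, bbbcb, XXZ)
  read b, top X: go to q_3, push ε → (q_3, bbcb, XZ)
  read b, top X: go to q_2, push XX → (q_2, bcb, XXZ)
  read b, top X: go to q_3, push ε → (q_3, cb, XZ)
  read c, top X: go to q_0, push X → (q_0, b, XZ)
  read b, top X: go to q_2, push XX → (q_2, ε, XXZ)
All input consumed in state q_2 with stack XXZ.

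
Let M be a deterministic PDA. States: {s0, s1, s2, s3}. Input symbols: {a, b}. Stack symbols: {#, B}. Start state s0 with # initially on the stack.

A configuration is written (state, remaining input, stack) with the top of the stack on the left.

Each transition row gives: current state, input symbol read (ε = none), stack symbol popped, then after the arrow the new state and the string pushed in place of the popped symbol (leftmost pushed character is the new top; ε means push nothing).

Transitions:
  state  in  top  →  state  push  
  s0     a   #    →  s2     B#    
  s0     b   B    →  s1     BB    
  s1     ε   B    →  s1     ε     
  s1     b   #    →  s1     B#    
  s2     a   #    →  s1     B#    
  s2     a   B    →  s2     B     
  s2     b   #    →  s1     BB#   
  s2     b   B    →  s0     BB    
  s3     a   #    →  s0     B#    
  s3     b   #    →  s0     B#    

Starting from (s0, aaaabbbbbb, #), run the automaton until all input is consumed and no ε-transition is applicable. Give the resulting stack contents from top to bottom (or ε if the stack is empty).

#

(s0, aaaabbbbbb, #)
  read a, top #: go to s2, push B# → (s2, aaabbbbbb, B#)
  read a, top B: go to s2, push B → (s2, aabbbbbb, B#)
  read a, top B: go to s2, push B → (s2, abbbbbb, B#)
  read a, top B: go to s2, push B → (s2, bbbbbb, B#)
  read b, top B: go to s0, push BB → (s0, bbbbb, BB#)
  read b, top B: go to s1, push BB → (s1, bbbb, BBB#)
  ε-move, top B: go to s1, push ε → (s1, bbbb, BB#)
  ε-move, top B: go to s1, push ε → (s1, bbbb, B#)
  ε-move, top B: go to s1, push ε → (s1, bbbb, #)
  read b, top #: go to s1, push B# → (s1, bbb, B#)
  ε-move, top B: go to s1, push ε → (s1, bbb, #)
  read b, top #: go to s1, push B# → (s1, bb, B#)
  ε-move, top B: go to s1, push ε → (s1, bb, #)
  read b, top #: go to s1, push B# → (s1, b, B#)
  ε-move, top B: go to s1, push ε → (s1, b, #)
  read b, top #: go to s1, push B# → (s1, ε, B#)
  ε-move, top B: go to s1, push ε → (s1, ε, #)
All input consumed in state s1 with stack #.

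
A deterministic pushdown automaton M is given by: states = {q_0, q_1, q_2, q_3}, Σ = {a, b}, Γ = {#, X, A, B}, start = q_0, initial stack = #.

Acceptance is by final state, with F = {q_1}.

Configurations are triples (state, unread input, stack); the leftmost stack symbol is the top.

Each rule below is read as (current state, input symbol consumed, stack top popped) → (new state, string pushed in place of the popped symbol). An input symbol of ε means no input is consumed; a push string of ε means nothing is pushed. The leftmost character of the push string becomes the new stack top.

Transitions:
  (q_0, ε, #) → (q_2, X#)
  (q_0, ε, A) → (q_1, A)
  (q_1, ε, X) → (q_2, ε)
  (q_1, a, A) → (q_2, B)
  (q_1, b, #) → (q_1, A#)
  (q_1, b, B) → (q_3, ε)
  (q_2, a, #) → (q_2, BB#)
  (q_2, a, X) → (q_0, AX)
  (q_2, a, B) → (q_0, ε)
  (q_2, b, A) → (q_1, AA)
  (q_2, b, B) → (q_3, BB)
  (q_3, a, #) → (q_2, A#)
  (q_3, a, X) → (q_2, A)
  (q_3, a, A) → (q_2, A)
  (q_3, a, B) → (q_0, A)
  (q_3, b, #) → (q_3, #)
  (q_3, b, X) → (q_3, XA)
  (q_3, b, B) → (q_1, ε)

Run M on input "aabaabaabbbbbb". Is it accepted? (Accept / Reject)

Reject

(q_0, aabaabaabbbbbb, #)
  ε-move, top #: go to q_2, push X# → (q_2, aabaabaabbbbbb, X#)
  read a, top X: go to q_0, push AX → (q_0, abaabaabbbbbb, AX#)
  ε-move, top A: go to q_1, push A → (q_1, abaabaabbbbbb, AX#)
  read a, top A: go to q_2, push B → (q_2, baabaabbbbbb, BX#)
  read b, top B: go to q_3, push BB → (q_3, aabaabbbbbb, BBX#)
  read a, top B: go to q_0, push A → (q_0, abaabbbbbb, ABX#)
  ε-move, top A: go to q_1, push A → (q_1, abaabbbbbb, ABX#)
  read a, top A: go to q_2, push B → (q_2, baabbbbbb, BBX#)
  read b, top B: go to q_3, push BB → (q_3, aabbbbbb, BBBX#)
  read a, top B: go to q_0, push A → (q_0, abbbbbb, ABBX#)
  ε-move, top A: go to q_1, push A → (q_1, abbbbbb, ABBX#)
  read a, top A: go to q_2, push B → (q_2, bbbbbb, BBBX#)
  read b, top B: go to q_3, push BB → (q_3, bbbbb, BBBBX#)
  read b, top B: go to q_1, push ε → (q_1, bbbb, BBBX#)
  read b, top B: go to q_3, push ε → (q_3, bbb, BBX#)
  read b, top B: go to q_1, push ε → (q_1, bb, BX#)
  read b, top B: go to q_3, push ε → (q_3, b, X#)
  read b, top X: go to q_3, push XA → (q_3, ε, XA#)
All input consumed; state q_3 ∉ F and no further ε-move applies.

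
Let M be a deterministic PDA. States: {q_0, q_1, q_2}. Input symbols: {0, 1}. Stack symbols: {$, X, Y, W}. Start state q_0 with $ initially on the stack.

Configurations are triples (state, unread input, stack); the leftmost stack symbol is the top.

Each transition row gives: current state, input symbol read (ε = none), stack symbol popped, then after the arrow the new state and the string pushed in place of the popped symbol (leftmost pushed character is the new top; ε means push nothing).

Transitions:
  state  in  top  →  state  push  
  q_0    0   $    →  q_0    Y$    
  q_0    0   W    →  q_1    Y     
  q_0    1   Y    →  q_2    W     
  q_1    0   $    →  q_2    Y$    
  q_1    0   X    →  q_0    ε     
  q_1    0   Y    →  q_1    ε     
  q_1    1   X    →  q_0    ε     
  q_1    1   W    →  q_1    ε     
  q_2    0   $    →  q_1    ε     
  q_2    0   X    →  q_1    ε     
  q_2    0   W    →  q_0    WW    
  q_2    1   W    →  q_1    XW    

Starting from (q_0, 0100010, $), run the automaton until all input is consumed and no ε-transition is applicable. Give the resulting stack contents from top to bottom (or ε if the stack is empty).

(q_0, 0100010, $)
  read 0, top $: go to q_0, push Y$ → (q_0, 100010, Y$)
  read 1, top Y: go to q_2, push W → (q_2, 00010, W$)
  read 0, top W: go to q_0, push WW → (q_0, 0010, WW$)
  read 0, top W: go to q_1, push Y → (q_1, 010, YW$)
  read 0, top Y: go to q_1, push ε → (q_1, 10, W$)
  read 1, top W: go to q_1, push ε → (q_1, 0, $)
  read 0, top $: go to q_2, push Y$ → (q_2, ε, Y$)
All input consumed in state q_2 with stack Y$.

Y$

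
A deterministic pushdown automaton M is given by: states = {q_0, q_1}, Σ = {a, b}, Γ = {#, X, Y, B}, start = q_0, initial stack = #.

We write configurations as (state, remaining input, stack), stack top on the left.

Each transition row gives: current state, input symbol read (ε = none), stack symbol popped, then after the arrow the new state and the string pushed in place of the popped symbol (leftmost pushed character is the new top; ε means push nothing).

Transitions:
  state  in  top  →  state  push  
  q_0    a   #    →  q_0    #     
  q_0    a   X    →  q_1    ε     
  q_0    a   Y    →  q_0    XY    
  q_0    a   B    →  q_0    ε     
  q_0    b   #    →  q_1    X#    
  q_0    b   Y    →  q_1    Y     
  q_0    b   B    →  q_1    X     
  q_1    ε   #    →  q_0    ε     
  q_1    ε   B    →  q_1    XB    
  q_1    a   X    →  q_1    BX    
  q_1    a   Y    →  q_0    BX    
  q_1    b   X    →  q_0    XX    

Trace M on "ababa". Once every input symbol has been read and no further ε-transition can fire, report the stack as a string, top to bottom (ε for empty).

(q_0, ababa, #) ⊢ (q_0, baba, #) ⊢ (q_1, aba, X#) ⊢ (q_1, ba, BX#) ⊢ (q_1, ba, XBX#) ⊢ (q_0, a, XXBX#) ⊢ (q_1, ε, XBX#)
All input consumed in state q_1 with stack XBX#.

XBX#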